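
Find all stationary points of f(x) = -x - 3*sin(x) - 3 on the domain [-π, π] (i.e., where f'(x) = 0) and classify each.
f'(x) = -3*cos(x) - 1

Solve f'(x) = 0 on [-π, π]:
  f'(x) = 0 ⇔ cos(x) = -1/3, i.e. x = ±arccos(-1/3) + 2nπ; keep the solutions lying in [-π, π].
  ⇒ x = -acos(-1/3) ≈ -1.9106, acos(-1/3) ≈ 1.9106

f''(x) = 3*sin(x)
Second-derivative test at each critical point:
  f''(-1.9106) = -2.8284 < 0 → local maximum
  f''(1.9106) = 2.8284 > 0 → local minimum

Critical points: x = -acos(-1/3) ≈ -1.9106 (local maximum); x = acos(-1/3) ≈ 1.9106 (local minimum)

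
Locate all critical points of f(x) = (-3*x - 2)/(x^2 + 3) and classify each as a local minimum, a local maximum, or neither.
f'(x) = (3*x^2 + 4*x - 9)/(x^4 + 6*x^2 + 9)

Solve f'(x) = 0:
  f'(x) = (3*x^2 + 4*x - 9)/(x^2 + 3)^2; the denominator is positive wherever f is defined, so f'(x) = 0 ⇔ 3*x^2 + 4*x - 9 = 0.
  3*x^2 + 4*x - 9 = 0 has no rational roots; quadratic formula: x = (-4 ± √124)/6.
  ⇒ x = -sqrt(31)/3 - 2/3 ≈ -2.5226, -2/3 + sqrt(31)/3 ≈ 1.1893

f''(x) = 2*(-4*x^2*(3*x + 2) + (9*x + 2)*(x^2 + 3))/(x^2 + 3)^3
Second-derivative test at each critical point:
  f''(-2.5226) = -0.1270 < 0 → local maximum
  f''(1.1893) = 0.5715 > 0 → local minimum

Critical points: x = -sqrt(31)/3 - 2/3 ≈ -2.5226 (local maximum); x = -2/3 + sqrt(31)/3 ≈ 1.1893 (local minimum)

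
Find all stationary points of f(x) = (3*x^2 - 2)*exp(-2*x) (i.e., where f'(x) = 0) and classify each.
f'(x) = 2*(-3*x^2 + 3*x + 2)*exp(-2*x)

Solve f'(x) = 0:
  f'(x) = (-6*x^2 + 6*x + 4)·exp(-2*x) and exp(-2*x) > 0 for every x, so f'(x) = 0 ⇔ -6*x^2 + 6*x + 4 = 0.
  Factor: -6*x^2 + 6*x + 4 = -2*(3*x^2 - 3*x - 2); 3*x^2 - 3*x - 2 = 0 has no rational roots; quadratic formula: x = (3 ± √33)/6.
  ⇒ x = 1/2 - sqrt(33)/6 ≈ -0.4574, 1/2 + sqrt(33)/6 ≈ 1.4574

f''(x) = 2*(6*x^2 - 12*x - 1)*exp(-2*x)
Second-derivative test at each critical point:
  f''(-0.4574) = 28.6816 > 0 → local minimum
  f''(1.4574) = -0.6228 < 0 → local maximum

Critical points: x = 1/2 - sqrt(33)/6 ≈ -0.4574 (local minimum); x = 1/2 + sqrt(33)/6 ≈ 1.4574 (local maximum)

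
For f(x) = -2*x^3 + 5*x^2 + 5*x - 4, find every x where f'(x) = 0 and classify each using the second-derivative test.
f'(x) = -6*x^2 + 10*x + 5

Solve f'(x) = 0:
  6*x^2 - 10*x - 5 = 0 has no rational roots; quadratic formula: x = (10 ± √220)/12.
  ⇒ x = 5/6 - sqrt(55)/6 ≈ -0.4027, 5/6 + sqrt(55)/6 ≈ 2.0694

f''(x) = 10 - 12*x
Second-derivative test at each critical point:
  f''(-0.4027) = 14.8324 > 0 → local minimum
  f''(2.0694) = -14.8324 < 0 → local maximum

Critical points: x = 5/6 - sqrt(55)/6 ≈ -0.4027 (local minimum); x = 5/6 + sqrt(55)/6 ≈ 2.0694 (local maximum)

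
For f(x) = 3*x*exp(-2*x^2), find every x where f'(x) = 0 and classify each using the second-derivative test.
f'(x) = 3*(1 - 4*x^2)*exp(-2*x^2)

Solve f'(x) = 0:
  f'(x) = (3 - 12*x^2)·exp(-2*x^2) and exp(-2*x^2) > 0 for every x, so f'(x) = 0 ⇔ 3 - 12*x^2 = 0.
  Factor: 3 - 12*x^2 = -3*(2*x - 1)*(2*x + 1) = 0.
  ⇒ x = -1/2, 1/2

f''(x) = (48*x^3 - 36*x)*exp(-2*x^2)
Second-derivative test at each critical point:
  f''(-1/2) = 7.2784 > 0 → local minimum
  f''(1/2) = -7.2784 < 0 → local maximum

Critical points: x = -1/2 (local minimum); x = 1/2 (local maximum)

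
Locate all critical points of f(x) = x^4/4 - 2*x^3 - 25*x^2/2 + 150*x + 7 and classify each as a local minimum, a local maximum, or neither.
f'(x) = x^3 - 6*x^2 - 25*x + 150

Solve f'(x) = 0:
  Factor: x^3 - 6*x^2 - 25*x + 150 = (x - 6)*(x - 5)*(x + 5) = 0.
  ⇒ x = -5, 5, 6

f''(x) = 3*x^2 - 12*x - 25
Second-derivative test at each critical point:
  f''(-5) = 110 > 0 → local minimum
  f''(5) = -10 < 0 → local maximum
  f''(6) = 11 > 0 → local minimum

Critical points: x = -5 (local minimum); x = 5 (local maximum); x = 6 (local minimum)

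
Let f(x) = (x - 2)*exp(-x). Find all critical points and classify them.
f'(x) = (3 - x)*exp(-x)

Solve f'(x) = 0:
  f'(x) = (3 - x)·exp(-x) and exp(-x) > 0 for every x, so f'(x) = 0 ⇔ 3 - x = 0.
  3 - x = 0.
  ⇒ x = 3

f''(x) = (x - 4)*exp(-x)
Second-derivative test at each critical point:
  f''(3) = -0.0498 < 0 → local maximum

Critical points: x = 3 (local maximum)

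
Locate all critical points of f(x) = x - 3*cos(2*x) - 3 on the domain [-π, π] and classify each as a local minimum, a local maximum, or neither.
f'(x) = 6*sin(2*x) + 1

Solve f'(x) = 0 on [-π, π]:
  f'(x) = 0 ⇔ sin(2*x) = -1/6, i.e. 2*x = arcsin(-1/6) + 2nπ or 2*x = π − arcsin(-1/6) + 2nπ; keep the solutions lying in [-π, π].
  ⇒ x = -pi/2 + asin(1/6)/2 ≈ -1.4871, -asin(1/6)/2 ≈ -0.0837, asin(1/6)/2 + pi/2 ≈ 1.6545, pi - asin(1/6)/2 ≈ 3.0579

f''(x) = 12*cos(2*x)
Second-derivative test at each critical point:
  f''(-1.4871) = -11.8322 < 0 → local maximum
  f''(-0.0837) = 11.8322 > 0 → local minimum
  f''(1.6545) = -11.8322 < 0 → local maximum
  f''(3.0579) = 11.8322 > 0 → local minimum

Critical points: x = -pi/2 + asin(1/6)/2 ≈ -1.4871 (local maximum); x = -asin(1/6)/2 ≈ -0.0837 (local minimum); x = asin(1/6)/2 + pi/2 ≈ 1.6545 (local maximum); x = pi - asin(1/6)/2 ≈ 3.0579 (local minimum)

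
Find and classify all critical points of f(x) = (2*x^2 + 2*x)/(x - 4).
f'(x) = 2*(x^2 - 8*x - 4)/(x^2 - 8*x + 16)

Solve f'(x) = 0:
  f'(x) = 2*(x^2 - 8*x - 4)/(x - 4)^2; the denominator is positive wherever f is defined, so f'(x) = 0 ⇔ 2*x^2 - 16*x - 8 = 0.
  Factor: 2*x^2 - 16*x - 8 = 2*(x^2 - 8*x - 4); x^2 - 8*x - 4 = 0 has no rational roots; quadratic formula: x = (8 ± √80)/2.
  ⇒ x = 4 - 2*sqrt(5) ≈ -0.4721, 4 + 2*sqrt(5) ≈ 8.4721

f''(x) = 80/(x^3 - 12*x^2 + 48*x - 64)
Second-derivative test at each critical point:
  f''(-0.4721) = -0.8944 < 0 → local maximum
  f''(8.4721) = 0.8944 > 0 → local minimum

Critical points: x = 4 - 2*sqrt(5) ≈ -0.4721 (local maximum); x = 4 + 2*sqrt(5) ≈ 8.4721 (local minimum)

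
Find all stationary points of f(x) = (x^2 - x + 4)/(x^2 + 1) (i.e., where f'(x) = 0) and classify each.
f'(x) = (x^2 - 6*x - 1)/(x^4 + 2*x^2 + 1)

Solve f'(x) = 0:
  f'(x) = (x^2 - 6*x - 1)/(x^2 + 1)^2; the denominator is positive wherever f is defined, so f'(x) = 0 ⇔ x^2 - 6*x - 1 = 0.
  x^2 - 6*x - 1 = 0 has no rational roots; quadratic formula: x = (6 ± √40)/2.
  ⇒ x = 3 - sqrt(10) ≈ -0.1623, 3 + sqrt(10) ≈ 6.1623

f''(x) = 2*(-x^3 + 9*x^2 + 3*x - 3)/(x^6 + 3*x^4 + 3*x^2 + 1)
Second-derivative test at each critical point:
  f''(-0.1623) = -6.0042 < 0 → local maximum
  f''(6.1623) = 0.0042 > 0 → local minimum

Critical points: x = 3 - sqrt(10) ≈ -0.1623 (local maximum); x = 3 + sqrt(10) ≈ 6.1623 (local minimum)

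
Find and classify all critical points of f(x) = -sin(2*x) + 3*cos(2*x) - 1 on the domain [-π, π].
f'(x) = -6*sin(2*x) - 2*cos(2*x)

Solve f'(x) = 0 on [-π, π]:
  f'(x) = 0 ⇔ -cos(2*x) = 3*sin(2*x) ⇔ tan(2*x) = -1/3, i.e. 2*x = arctan(-1/3) + nπ; keep the solutions lying in [-π, π].
  ⇒ x = -pi/2 - atan(1/3)/2 ≈ -1.7317, -atan(1/3)/2 ≈ -0.1609, -atan(1/3)/2 + pi/2 ≈ 1.4099, pi - atan(1/3)/2 ≈ 2.9807

f''(x) = 4*sin(2*x) - 12*cos(2*x)
Second-derivative test at each critical point:
  f''(-1.7317) = 12.6491 > 0 → local minimum
  f''(-0.1609) = -12.6491 < 0 → local maximum
  f''(1.4099) = 12.6491 > 0 → local minimum
  f''(2.9807) = -12.6491 < 0 → local maximum

Critical points: x = -pi/2 - atan(1/3)/2 ≈ -1.7317 (local minimum); x = -atan(1/3)/2 ≈ -0.1609 (local maximum); x = -atan(1/3)/2 + pi/2 ≈ 1.4099 (local minimum); x = pi - atan(1/3)/2 ≈ 2.9807 (local maximum)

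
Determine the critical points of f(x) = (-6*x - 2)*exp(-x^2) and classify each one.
f'(x) = 2*(2*x*(3*x + 1) - 3)*exp(-x^2)

Solve f'(x) = 0:
  f'(x) = (12*x^2 + 4*x - 6)·exp(-x^2) and exp(-x^2) > 0 for every x, so f'(x) = 0 ⇔ 12*x^2 + 4*x - 6 = 0.
  Factor: 12*x^2 + 4*x - 6 = 2*(6*x^2 + 2*x - 3); 6*x^2 + 2*x - 3 = 0 has no rational roots; quadratic formula: x = (-2 ± √76)/12.
  ⇒ x = -sqrt(19)/6 - 1/6 ≈ -0.8931, -1/6 + sqrt(19)/6 ≈ 0.5598

f''(x) = 4*(-6*x^3 - 2*x^2 + 9*x + 1)*exp(-x^2)
Second-derivative test at each critical point:
  f''(-0.8931) = -7.8522 < 0 → local maximum
  f''(0.5598) = 12.7447 > 0 → local minimum

Critical points: x = -sqrt(19)/6 - 1/6 ≈ -0.8931 (local maximum); x = -1/6 + sqrt(19)/6 ≈ 0.5598 (local minimum)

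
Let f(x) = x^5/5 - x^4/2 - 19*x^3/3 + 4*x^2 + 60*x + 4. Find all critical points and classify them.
f'(x) = x^4 - 2*x^3 - 19*x^2 + 8*x + 60

Solve f'(x) = 0:
  Factor: x^4 - 2*x^3 - 19*x^2 + 8*x + 60 = (x - 5)*(x - 2)*(x + 2)*(x + 3) = 0.
  ⇒ x = -3, -2, 2, 5

f''(x) = 4*x^3 - 6*x^2 - 38*x + 8
Second-derivative test at each critical point:
  f''(-3) = -40 < 0 → local maximum
  f''(-2) = 28 > 0 → local minimum
  f''(2) = -60 < 0 → local maximum
  f''(5) = 168 > 0 → local minimum

Critical points: x = -3 (local maximum); x = -2 (local minimum); x = 2 (local maximum); x = 5 (local minimum)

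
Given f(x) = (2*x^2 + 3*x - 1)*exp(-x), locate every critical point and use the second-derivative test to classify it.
f'(x) = (-2*x^2 + x + 4)*exp(-x)

Solve f'(x) = 0:
  f'(x) = (-2*x^2 + x + 4)·exp(-x) and exp(-x) > 0 for every x, so f'(x) = 0 ⇔ -2*x^2 + x + 4 = 0.
  2*x^2 - x - 4 = 0 has no rational roots; quadratic formula: x = (1 ± √33)/4.
  ⇒ x = 1/4 - sqrt(33)/4 ≈ -1.1861, 1/4 + sqrt(33)/4 ≈ 1.6861

f''(x) = (2*x^2 - 5*x - 3)*exp(-x)
Second-derivative test at each critical point:
  f''(-1.1861) = 18.8101 > 0 → local minimum
  f''(1.6861) = -1.0641 < 0 → local maximum

Critical points: x = 1/4 - sqrt(33)/4 ≈ -1.1861 (local minimum); x = 1/4 + sqrt(33)/4 ≈ 1.6861 (local maximum)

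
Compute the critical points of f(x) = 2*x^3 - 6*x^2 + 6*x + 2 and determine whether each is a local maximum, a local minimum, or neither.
f'(x) = 6*x^2 - 12*x + 6

Solve f'(x) = 0:
  Factor: 6*x^2 - 12*x + 6 = 6*(x - 1)^2 = 0.
  ⇒ x = 1

f''(x) = 12*x - 12
Second-derivative test at each critical point:
  f''(1) = 0, so the second-derivative test is inconclusive; use the first-derivative test: f'(3/4) = 0.3750, f'(5/4) = 0.3750 — f' is positive on both sides (no sign change) → neither a local maximum nor a local minimum

Critical points: x = 1 (neither)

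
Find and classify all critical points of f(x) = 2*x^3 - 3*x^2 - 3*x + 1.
f'(x) = 6*x^2 - 6*x - 3

Solve f'(x) = 0:
  Factor: 6*x^2 - 6*x - 3 = 3*(2*x^2 - 2*x - 1); 2*x^2 - 2*x - 1 = 0 has no rational roots; quadratic formula: x = (2 ± √12)/4.
  ⇒ x = 1/2 - sqrt(3)/2 ≈ -0.3660, 1/2 + sqrt(3)/2 ≈ 1.3660

f''(x) = 12*x - 6
Second-derivative test at each critical point:
  f''(-0.3660) = -10.3923 < 0 → local maximum
  f''(1.3660) = 10.3923 > 0 → local minimum

Critical points: x = 1/2 - sqrt(3)/2 ≈ -0.3660 (local maximum); x = 1/2 + sqrt(3)/2 ≈ 1.3660 (local minimum)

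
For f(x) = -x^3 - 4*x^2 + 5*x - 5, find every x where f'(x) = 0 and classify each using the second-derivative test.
f'(x) = -3*x^2 - 8*x + 5

Solve f'(x) = 0:
  3*x^2 + 8*x - 5 = 0 has no rational roots; quadratic formula: x = (-8 ± √124)/6.
  ⇒ x = -sqrt(31)/3 - 4/3 ≈ -3.1893, -4/3 + sqrt(31)/3 ≈ 0.5226

f''(x) = -6*x - 8
Second-derivative test at each critical point:
  f''(-3.1893) = 11.1355 > 0 → local minimum
  f''(0.5226) = -11.1355 < 0 → local maximum

Critical points: x = -sqrt(31)/3 - 4/3 ≈ -3.1893 (local minimum); x = -4/3 + sqrt(31)/3 ≈ 0.5226 (local maximum)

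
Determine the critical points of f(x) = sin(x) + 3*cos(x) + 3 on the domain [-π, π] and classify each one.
f'(x) = -3*sin(x) + cos(x)

Solve f'(x) = 0 on [-π, π]:
  f'(x) = 0 ⇔ cos(x) = 3*sin(x) ⇔ tan(x) = 1/3, i.e. x = arctan(1/3) + nπ; keep the solutions lying in [-π, π].
  ⇒ x = -pi + atan(1/3) ≈ -2.8198, atan(1/3) ≈ 0.3218

f''(x) = -sin(x) - 3*cos(x)
Second-derivative test at each critical point:
  f''(-2.8198) = 3.1623 > 0 → local minimum
  f''(0.3218) = -3.1623 < 0 → local maximum

Critical points: x = -pi + atan(1/3) ≈ -2.8198 (local minimum); x = atan(1/3) ≈ 0.3218 (local maximum)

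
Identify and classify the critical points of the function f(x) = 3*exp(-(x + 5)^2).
f'(x) = 6*(-x - 5)*exp(-(x + 5)^2)

Solve f'(x) = 0:
  f'(x) = (-6*x - 30)·exp(-(x + 5)^2) and exp(-(x + 5)^2) > 0 for every x, so f'(x) = 0 ⇔ -6*x - 30 = 0.
  Factor: -6*x - 30 = -6*(x + 5) = 0.
  ⇒ x = -5

f''(x) = 6*(2*(x + 5)^2 - 1)*exp(-(x + 5)^2)
Second-derivative test at each critical point:
  f''(-5) = -6 < 0 → local maximum

Critical points: x = -5 (local maximum)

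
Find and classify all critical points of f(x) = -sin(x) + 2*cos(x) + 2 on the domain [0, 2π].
f'(x) = -2*sin(x) - cos(x)

Solve f'(x) = 0 on [0, 2π]:
  f'(x) = 0 ⇔ -cos(x) = 2*sin(x) ⇔ tan(x) = -1/2, i.e. x = arctan(-1/2) + nπ; keep the solutions lying in [0, 2π].
  ⇒ x = pi - atan(1/2) ≈ 2.6779, -atan(1/2) + 2*pi ≈ 5.8195

f''(x) = sin(x) - 2*cos(x)
Second-derivative test at each critical point:
  f''(2.6779) = 2.2361 > 0 → local minimum
  f''(5.8195) = -2.2361 < 0 → local maximum

Critical points: x = pi - atan(1/2) ≈ 2.6779 (local minimum); x = -atan(1/2) + 2*pi ≈ 5.8195 (local maximum)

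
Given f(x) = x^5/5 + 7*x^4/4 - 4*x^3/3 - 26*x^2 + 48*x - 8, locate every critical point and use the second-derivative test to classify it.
f'(x) = x^4 + 7*x^3 - 4*x^2 - 52*x + 48

Solve f'(x) = 0:
  Factor: x^4 + 7*x^3 - 4*x^2 - 52*x + 48 = (x - 2)*(x - 1)*(x + 4)*(x + 6) = 0.
  ⇒ x = -6, -4, 1, 2

f''(x) = 4*x^3 + 21*x^2 - 8*x - 52
Second-derivative test at each critical point:
  f''(-6) = -112 < 0 → local maximum
  f''(-4) = 60 > 0 → local minimum
  f''(1) = -35 < 0 → local maximum
  f''(2) = 48 > 0 → local minimum

Critical points: x = -6 (local maximum); x = -4 (local minimum); x = 1 (local maximum); x = 2 (local minimum)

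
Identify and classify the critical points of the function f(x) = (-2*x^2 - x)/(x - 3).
f'(x) = (-2*x^2 + 12*x + 3)/(x^2 - 6*x + 9)

Solve f'(x) = 0:
  f'(x) = -(2*x^2 - 12*x - 3)/(x - 3)^2; the denominator is positive wherever f is defined, so f'(x) = 0 ⇔ -2*x^2 + 12*x + 3 = 0.
  2*x^2 - 12*x - 3 = 0 has no rational roots; quadratic formula: x = (12 ± √168)/4.
  ⇒ x = 3 - sqrt(42)/2 ≈ -0.2404, 3 + sqrt(42)/2 ≈ 6.2404

f''(x) = -42/(x^3 - 9*x^2 + 27*x - 27)
Second-derivative test at each critical point:
  f''(-0.2404) = 1.2344 > 0 → local minimum
  f''(6.2404) = -1.2344 < 0 → local maximum

Critical points: x = 3 - sqrt(42)/2 ≈ -0.2404 (local minimum); x = 3 + sqrt(42)/2 ≈ 6.2404 (local maximum)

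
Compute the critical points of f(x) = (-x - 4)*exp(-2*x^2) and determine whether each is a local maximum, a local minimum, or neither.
f'(x) = (4*x*(x + 4) - 1)*exp(-2*x^2)

Solve f'(x) = 0:
  f'(x) = (4*x^2 + 16*x - 1)·exp(-2*x^2) and exp(-2*x^2) > 0 for every x, so f'(x) = 0 ⇔ 4*x^2 + 16*x - 1 = 0.
  4*x^2 + 16*x - 1 = 0 has no rational roots; quadratic formula: x = (-16 ± √272)/8.
  ⇒ x = -sqrt(17)/2 - 2 ≈ -4.0616, -2 + sqrt(17)/2 ≈ 0.0616

f''(x) = 4*(-4*x^2*(x + 4) + 3*x + 4)*exp(-2*x^2)
Second-derivative test at each critical point:
  f''(-4.0616) = -7.742e-14 < 0 → local maximum
  f''(0.0616) = 16.3679 > 0 → local minimum

Critical points: x = -sqrt(17)/2 - 2 ≈ -4.0616 (local maximum); x = -2 + sqrt(17)/2 ≈ 0.0616 (local minimum)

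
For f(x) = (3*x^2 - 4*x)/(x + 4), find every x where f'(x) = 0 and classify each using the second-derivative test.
f'(x) = (3*x^2 + 24*x - 16)/(x^2 + 8*x + 16)

Solve f'(x) = 0:
  f'(x) = (3*x^2 + 24*x - 16)/(x + 4)^2; the denominator is positive wherever f is defined, so f'(x) = 0 ⇔ 3*x^2 + 24*x - 16 = 0.
  3*x^2 + 24*x - 16 = 0 has no rational roots; quadratic formula: x = (-24 ± √768)/6.
  ⇒ x = -8*sqrt(3)/3 - 4 ≈ -8.6188, -4 + 8*sqrt(3)/3 ≈ 0.6188

f''(x) = 128/(x^3 + 12*x^2 + 48*x + 64)
Second-derivative test at each critical point:
  f''(-8.6188) = -1.2990 < 0 → local maximum
  f''(0.6188) = 1.2990 > 0 → local minimum

Critical points: x = -8*sqrt(3)/3 - 4 ≈ -8.6188 (local maximum); x = -4 + 8*sqrt(3)/3 ≈ 0.6188 (local minimum)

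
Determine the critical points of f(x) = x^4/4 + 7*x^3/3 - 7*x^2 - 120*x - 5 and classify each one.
f'(x) = x^3 + 7*x^2 - 14*x - 120

Solve f'(x) = 0:
  Factor: x^3 + 7*x^2 - 14*x - 120 = (x - 4)*(x + 5)*(x + 6) = 0.
  ⇒ x = -6, -5, 4

f''(x) = 3*x^2 + 14*x - 14
Second-derivative test at each critical point:
  f''(-6) = 10 > 0 → local minimum
  f''(-5) = -9 < 0 → local maximum
  f''(4) = 90 > 0 → local minimum

Critical points: x = -6 (local minimum); x = -5 (local maximum); x = 4 (local minimum)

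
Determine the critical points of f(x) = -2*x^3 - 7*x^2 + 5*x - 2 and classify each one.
f'(x) = -6*x^2 - 14*x + 5

Solve f'(x) = 0:
  6*x^2 + 14*x - 5 = 0 has no rational roots; quadratic formula: x = (-14 ± √316)/12.
  ⇒ x = -sqrt(79)/6 - 7/6 ≈ -2.6480, -7/6 + sqrt(79)/6 ≈ 0.3147

f''(x) = -12*x - 14
Second-derivative test at each critical point:
  f''(-2.6480) = 17.7764 > 0 → local minimum
  f''(0.3147) = -17.7764 < 0 → local maximum

Critical points: x = -sqrt(79)/6 - 7/6 ≈ -2.6480 (local minimum); x = -7/6 + sqrt(79)/6 ≈ 0.3147 (local maximum)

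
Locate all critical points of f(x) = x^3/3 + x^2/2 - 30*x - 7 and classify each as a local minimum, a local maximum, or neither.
f'(x) = x^2 + x - 30

Solve f'(x) = 0:
  Factor: x^2 + x - 30 = (x - 5)*(x + 6) = 0.
  ⇒ x = -6, 5

f''(x) = 2*x + 1
Second-derivative test at each critical point:
  f''(-6) = -11 < 0 → local maximum
  f''(5) = 11 > 0 → local minimum

Critical points: x = -6 (local maximum); x = 5 (local minimum)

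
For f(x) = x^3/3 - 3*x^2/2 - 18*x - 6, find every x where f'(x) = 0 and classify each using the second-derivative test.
f'(x) = x^2 - 3*x - 18

Solve f'(x) = 0:
  Factor: x^2 - 3*x - 18 = (x - 6)*(x + 3) = 0.
  ⇒ x = -3, 6

f''(x) = 2*x - 3
Second-derivative test at each critical point:
  f''(-3) = -9 < 0 → local maximum
  f''(6) = 9 > 0 → local minimum

Critical points: x = -3 (local maximum); x = 6 (local minimum)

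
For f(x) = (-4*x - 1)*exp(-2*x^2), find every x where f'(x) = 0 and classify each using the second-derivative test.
f'(x) = 4*(x*(4*x + 1) - 1)*exp(-2*x^2)

Solve f'(x) = 0:
  f'(x) = (16*x^2 + 4*x - 4)·exp(-2*x^2) and exp(-2*x^2) > 0 for every x, so f'(x) = 0 ⇔ 16*x^2 + 4*x - 4 = 0.
  Factor: 16*x^2 + 4*x - 4 = 4*(4*x^2 + x - 1); 4*x^2 + x - 1 = 0 has no rational roots; quadratic formula: x = (-1 ± √17)/8.
  ⇒ x = -sqrt(17)/8 - 1/8 ≈ -0.6404, -1/8 + sqrt(17)/8 ≈ 0.3904

f''(x) = 4*(-16*x^3 - 4*x^2 + 12*x + 1)*exp(-2*x^2)
Second-derivative test at each critical point:
  f''(-0.6404) = -7.2624 < 0 → local maximum
  f''(0.3904) = 12.1593 > 0 → local minimum

Critical points: x = -sqrt(17)/8 - 1/8 ≈ -0.6404 (local maximum); x = -1/8 + sqrt(17)/8 ≈ 0.3904 (local minimum)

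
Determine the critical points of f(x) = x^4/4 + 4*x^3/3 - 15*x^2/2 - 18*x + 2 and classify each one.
f'(x) = x^3 + 4*x^2 - 15*x - 18

Solve f'(x) = 0:
  Factor: x^3 + 4*x^2 - 15*x - 18 = (x - 3)*(x + 1)*(x + 6) = 0.
  ⇒ x = -6, -1, 3

f''(x) = 3*x^2 + 8*x - 15
Second-derivative test at each critical point:
  f''(-6) = 45 > 0 → local minimum
  f''(-1) = -20 < 0 → local maximum
  f''(3) = 36 > 0 → local minimum

Critical points: x = -6 (local minimum); x = -1 (local maximum); x = 3 (local minimum)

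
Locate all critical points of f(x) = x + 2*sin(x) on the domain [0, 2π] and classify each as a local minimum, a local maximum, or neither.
f'(x) = 2*cos(x) + 1

Solve f'(x) = 0 on [0, 2π]:
  f'(x) = 0 ⇔ cos(x) = -1/2, i.e. x = ±arccos(-1/2) + 2nπ; keep the solutions lying in [0, 2π].
  ⇒ x = 2*pi/3 ≈ 2.0944, 4*pi/3 ≈ 4.1888

f''(x) = -2*sin(x)
Second-derivative test at each critical point:
  f''(2.0944) = -1.7321 < 0 → local maximum
  f''(4.1888) = 1.7321 > 0 → local minimum

Critical points: x = 2*pi/3 ≈ 2.0944 (local maximum); x = 4*pi/3 ≈ 4.1888 (local minimum)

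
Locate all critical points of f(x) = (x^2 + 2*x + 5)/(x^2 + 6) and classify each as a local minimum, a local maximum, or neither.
f'(x) = 2*(-x^2 + x + 6)/(x^4 + 12*x^2 + 36)

Solve f'(x) = 0:
  f'(x) = -2*(x - 3)*(x + 2)/(x^2 + 6)^2; the denominator is positive wherever f is defined, so f'(x) = 0 ⇔ -2*x^2 + 2*x + 12 = 0.
  Factor: -2*x^2 + 2*x + 12 = -2*(x - 3)*(x + 2) = 0.
  ⇒ x = -2, 3

f''(x) = 2*(2*x^3 - 3*x^2 - 36*x + 6)/(x^6 + 18*x^4 + 108*x^2 + 216)
Second-derivative test at each critical point:
  f''(-2) = 1/10 > 0 → local minimum
  f''(3) = -2/45 < 0 → local maximum

Critical points: x = -2 (local minimum); x = 3 (local maximum)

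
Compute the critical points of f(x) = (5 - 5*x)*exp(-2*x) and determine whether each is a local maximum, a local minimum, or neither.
f'(x) = 5*(2*x - 3)*exp(-2*x)

Solve f'(x) = 0:
  f'(x) = (10*x - 15)·exp(-2*x) and exp(-2*x) > 0 for every x, so f'(x) = 0 ⇔ 10*x - 15 = 0.
  Factor: 10*x - 15 = 5*(2*x - 3) = 0.
  ⇒ x = 3/2

f''(x) = 20*(2 - x)*exp(-2*x)
Second-derivative test at each critical point:
  f''(3/2) = 0.4979 > 0 → local minimum

Critical points: x = 3/2 (local minimum)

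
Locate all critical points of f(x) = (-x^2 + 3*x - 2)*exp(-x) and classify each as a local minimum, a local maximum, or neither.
f'(x) = (x^2 - 5*x + 5)*exp(-x)

Solve f'(x) = 0:
  f'(x) = (x^2 - 5*x + 5)·exp(-x) and exp(-x) > 0 for every x, so f'(x) = 0 ⇔ x^2 - 5*x + 5 = 0.
  x^2 - 5*x + 5 = 0 has no rational roots; quadratic formula: x = (5 ± √5)/2.
  ⇒ x = 5/2 - sqrt(5)/2 ≈ 1.3820, sqrt(5)/2 + 5/2 ≈ 3.6180

f''(x) = (-x^2 + 7*x - 10)*exp(-x)
Second-derivative test at each critical point:
  f''(1.3820) = -0.5614 < 0 → local maximum
  f''(3.6180) = 0.0600 > 0 → local minimum

Critical points: x = 5/2 - sqrt(5)/2 ≈ 1.3820 (local maximum); x = sqrt(5)/2 + 5/2 ≈ 3.6180 (local minimum)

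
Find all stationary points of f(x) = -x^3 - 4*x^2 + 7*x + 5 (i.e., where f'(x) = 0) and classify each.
f'(x) = -3*x^2 - 8*x + 7

Solve f'(x) = 0:
  3*x^2 + 8*x - 7 = 0 has no rational roots; quadratic formula: x = (-8 ± √148)/6.
  ⇒ x = -sqrt(37)/3 - 4/3 ≈ -3.3609, -4/3 + sqrt(37)/3 ≈ 0.6943

f''(x) = -6*x - 8
Second-derivative test at each critical point:
  f''(-3.3609) = 12.1655 > 0 → local minimum
  f''(0.6943) = -12.1655 < 0 → local maximum

Critical points: x = -sqrt(37)/3 - 4/3 ≈ -3.3609 (local minimum); x = -4/3 + sqrt(37)/3 ≈ 0.6943 (local maximum)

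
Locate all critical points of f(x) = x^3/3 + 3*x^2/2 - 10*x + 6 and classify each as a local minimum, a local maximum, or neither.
f'(x) = x^2 + 3*x - 10

Solve f'(x) = 0:
  Factor: x^2 + 3*x - 10 = (x - 2)*(x + 5) = 0.
  ⇒ x = -5, 2

f''(x) = 2*x + 3
Second-derivative test at each critical point:
  f''(-5) = -7 < 0 → local maximum
  f''(2) = 7 > 0 → local minimum

Critical points: x = -5 (local maximum); x = 2 (local minimum)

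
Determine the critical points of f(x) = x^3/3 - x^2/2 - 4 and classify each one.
f'(x) = x*(x - 1)

Solve f'(x) = 0:
  Factor: x^2 - x = x*(x - 1) = 0.
  ⇒ x = 0, 1

f''(x) = 2*x - 1
Second-derivative test at each critical point:
  f''(0) = -1 < 0 → local maximum
  f''(1) = 1 > 0 → local minimum

Critical points: x = 0 (local maximum); x = 1 (local minimum)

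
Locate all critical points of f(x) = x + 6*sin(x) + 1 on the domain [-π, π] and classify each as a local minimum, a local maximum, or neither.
f'(x) = 6*cos(x) + 1

Solve f'(x) = 0 on [-π, π]:
  f'(x) = 0 ⇔ cos(x) = -1/6, i.e. x = ±arccos(-1/6) + 2nπ; keep the solutions lying in [-π, π].
  ⇒ x = -acos(-1/6) ≈ -1.7382, acos(-1/6) ≈ 1.7382

f''(x) = -6*sin(x)
Second-derivative test at each critical point:
  f''(-1.7382) = 5.9161 > 0 → local minimum
  f''(1.7382) = -5.9161 < 0 → local maximum

Critical points: x = -acos(-1/6) ≈ -1.7382 (local minimum); x = acos(-1/6) ≈ 1.7382 (local maximum)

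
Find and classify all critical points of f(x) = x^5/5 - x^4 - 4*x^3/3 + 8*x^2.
f'(x) = x*(x^3 - 4*x^2 - 4*x + 16)

Solve f'(x) = 0:
  Factor: x^4 - 4*x^3 - 4*x^2 + 16*x = x*(x - 4)*(x - 2)*(x + 2) = 0.
  ⇒ x = -2, 0, 2, 4

f''(x) = 4*x^3 - 12*x^2 - 8*x + 16
Second-derivative test at each critical point:
  f''(-2) = -48 < 0 → local maximum
  f''(0) = 16 > 0 → local minimum
  f''(2) = -16 < 0 → local maximum
  f''(4) = 48 > 0 → local minimum

Critical points: x = -2 (local maximum); x = 0 (local minimum); x = 2 (local maximum); x = 4 (local minimum)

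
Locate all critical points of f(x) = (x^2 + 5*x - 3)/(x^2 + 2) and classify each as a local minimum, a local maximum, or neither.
f'(x) = 5*(-x^2 + 2*x + 2)/(x^4 + 4*x^2 + 4)

Solve f'(x) = 0:
  f'(x) = -5*(x^2 - 2*x - 2)/(x^2 + 2)^2; the denominator is positive wherever f is defined, so f'(x) = 0 ⇔ -5*x^2 + 10*x + 10 = 0.
  Factor: -5*x^2 + 10*x + 10 = -5*(x^2 - 2*x - 2); x^2 - 2*x - 2 = 0 has no rational roots; quadratic formula: x = (2 ± √12)/2.
  ⇒ x = 1 - sqrt(3) ≈ -0.7321, 1 + sqrt(3) ≈ 2.7321

f''(x) = 10*(x^3 - 3*x^2 - 6*x + 2)/(x^6 + 6*x^4 + 12*x^2 + 8)
Second-derivative test at each critical point:
  f''(-0.7321) = 2.6934 > 0 → local minimum
  f''(2.7321) = -0.1934 < 0 → local maximum

Critical points: x = 1 - sqrt(3) ≈ -0.7321 (local minimum); x = 1 + sqrt(3) ≈ 2.7321 (local maximum)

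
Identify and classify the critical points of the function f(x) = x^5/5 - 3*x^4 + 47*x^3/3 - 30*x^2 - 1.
f'(x) = x*(x^3 - 12*x^2 + 47*x - 60)

Solve f'(x) = 0:
  Factor: x^4 - 12*x^3 + 47*x^2 - 60*x = x*(x - 5)*(x - 4)*(x - 3) = 0.
  ⇒ x = 0, 3, 4, 5

f''(x) = 4*x^3 - 36*x^2 + 94*x - 60
Second-derivative test at each critical point:
  f''(0) = -60 < 0 → local maximum
  f''(3) = 6 > 0 → local minimum
  f''(4) = -4 < 0 → local maximum
  f''(5) = 10 > 0 → local minimum

Critical points: x = 0 (local maximum); x = 3 (local minimum); x = 4 (local maximum); x = 5 (local minimum)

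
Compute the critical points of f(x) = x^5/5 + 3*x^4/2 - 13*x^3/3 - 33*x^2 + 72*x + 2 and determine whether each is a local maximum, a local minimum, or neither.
f'(x) = x^4 + 6*x^3 - 13*x^2 - 66*x + 72

Solve f'(x) = 0:
  Factor: x^4 + 6*x^3 - 13*x^2 - 66*x + 72 = (x - 3)*(x - 1)*(x + 4)*(x + 6) = 0.
  ⇒ x = -6, -4, 1, 3

f''(x) = 4*x^3 + 18*x^2 - 26*x - 66
Second-derivative test at each critical point:
  f''(-6) = -126 < 0 → local maximum
  f''(-4) = 70 > 0 → local minimum
  f''(1) = -70 < 0 → local maximum
  f''(3) = 126 > 0 → local minimum

Critical points: x = -6 (local maximum); x = -4 (local minimum); x = 1 (local maximum); x = 3 (local minimum)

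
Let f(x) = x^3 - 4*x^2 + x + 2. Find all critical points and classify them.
f'(x) = 3*x^2 - 8*x + 1

Solve f'(x) = 0:
  3*x^2 - 8*x + 1 = 0 has no rational roots; quadratic formula: x = (8 ± √52)/6.
  ⇒ x = 4/3 - sqrt(13)/3 ≈ 0.1315, sqrt(13)/3 + 4/3 ≈ 2.5352

f''(x) = 6*x - 8
Second-derivative test at each critical point:
  f''(0.1315) = -7.2111 < 0 → local maximum
  f''(2.5352) = 7.2111 > 0 → local minimum

Critical points: x = 4/3 - sqrt(13)/3 ≈ 0.1315 (local maximum); x = sqrt(13)/3 + 4/3 ≈ 2.5352 (local minimum)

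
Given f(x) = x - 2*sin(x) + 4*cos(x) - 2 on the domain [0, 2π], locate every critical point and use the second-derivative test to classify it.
f'(x) = -4*sin(x) - 2*cos(x) + 1

Solve f'(x) = 0 on [0, 2π]:
  f'(x) = 0 ⇔ -4*sin(x) - 2*cos(x) = -1. Write the left side as R·cos(x + φ) with R = √((-2)² + 4²) = 2*sqrt(5), cos φ = -sqrt(5)/5, sin φ = 2*sqrt(5)/5; then cos(x + φ) = -sqrt(5)/10. Solve for x and keep the solutions lying in [0, 2π].
  ⇒ x = atan((2 + sqrt(19))/(1 - 2*sqrt(19))) + pi ≈ 2.4524, atan((2 - sqrt(19))/(1 + 2*sqrt(19))) + 2*pi ≈ 6.0451

f''(x) = 2*sin(x) - 4*cos(x)
Second-derivative test at each critical point:
  f''(2.4524) = 4.3589 > 0 → local minimum
  f''(6.0451) = -4.3589 < 0 → local maximum

Critical points: x = atan((2 + sqrt(19))/(1 - 2*sqrt(19))) + pi ≈ 2.4524 (local minimum); x = atan((2 - sqrt(19))/(1 + 2*sqrt(19))) + 2*pi ≈ 6.0451 (local maximum)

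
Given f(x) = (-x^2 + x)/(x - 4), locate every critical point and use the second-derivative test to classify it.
f'(x) = (-x^2 + 8*x - 4)/(x^2 - 8*x + 16)

Solve f'(x) = 0:
  f'(x) = -(x^2 - 8*x + 4)/(x - 4)^2; the denominator is positive wherever f is defined, so f'(x) = 0 ⇔ -x^2 + 8*x - 4 = 0.
  x^2 - 8*x + 4 = 0 has no rational roots; quadratic formula: x = (8 ± √48)/2.
  ⇒ x = 4 - 2*sqrt(3) ≈ 0.5359, 2*sqrt(3) + 4 ≈ 7.4641

f''(x) = -24/(x^3 - 12*x^2 + 48*x - 64)
Second-derivative test at each critical point:
  f''(0.5359) = 0.5774 > 0 → local minimum
  f''(7.4641) = -0.5774 < 0 → local maximum

Critical points: x = 4 - 2*sqrt(3) ≈ 0.5359 (local minimum); x = 2*sqrt(3) + 4 ≈ 7.4641 (local maximum)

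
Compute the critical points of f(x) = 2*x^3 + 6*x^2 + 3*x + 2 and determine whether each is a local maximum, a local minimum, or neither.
f'(x) = 6*x^2 + 12*x + 3

Solve f'(x) = 0:
  Factor: 6*x^2 + 12*x + 3 = 3*(2*x^2 + 4*x + 1); 2*x^2 + 4*x + 1 = 0 has no rational roots; quadratic formula: x = (-4 ± √8)/4.
  ⇒ x = -1 - sqrt(2)/2 ≈ -1.7071, -1 + sqrt(2)/2 ≈ -0.2929

f''(x) = 12*x + 12
Second-derivative test at each critical point:
  f''(-1.7071) = -8.4853 < 0 → local maximum
  f''(-0.2929) = 8.4853 > 0 → local minimum

Critical points: x = -1 - sqrt(2)/2 ≈ -1.7071 (local maximum); x = -1 + sqrt(2)/2 ≈ -0.2929 (local minimum)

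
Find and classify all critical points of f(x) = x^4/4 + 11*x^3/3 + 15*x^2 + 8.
f'(x) = x*(x^2 + 11*x + 30)

Solve f'(x) = 0:
  Factor: x^3 + 11*x^2 + 30*x = x*(x + 5)*(x + 6) = 0.
  ⇒ x = -6, -5, 0

f''(x) = 3*x^2 + 22*x + 30
Second-derivative test at each critical point:
  f''(-6) = 6 > 0 → local minimum
  f''(-5) = -5 < 0 → local maximum
  f''(0) = 30 > 0 → local minimum

Critical points: x = -6 (local minimum); x = -5 (local maximum); x = 0 (local minimum)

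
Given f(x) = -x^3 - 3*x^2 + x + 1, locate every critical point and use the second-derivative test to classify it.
f'(x) = -3*x^2 - 6*x + 1

Solve f'(x) = 0:
  3*x^2 + 6*x - 1 = 0 has no rational roots; quadratic formula: x = (-6 ± √48)/6.
  ⇒ x = -2*sqrt(3)/3 - 1 ≈ -2.1547, -1 + 2*sqrt(3)/3 ≈ 0.1547

f''(x) = -6*x - 6
Second-derivative test at each critical point:
  f''(-2.1547) = 6.9282 > 0 → local minimum
  f''(0.1547) = -6.9282 < 0 → local maximum

Critical points: x = -2*sqrt(3)/3 - 1 ≈ -2.1547 (local minimum); x = -1 + 2*sqrt(3)/3 ≈ 0.1547 (local maximum)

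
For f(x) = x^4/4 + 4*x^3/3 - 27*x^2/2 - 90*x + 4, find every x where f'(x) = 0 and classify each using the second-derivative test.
f'(x) = x^3 + 4*x^2 - 27*x - 90

Solve f'(x) = 0:
  Factor: x^3 + 4*x^2 - 27*x - 90 = (x - 5)*(x + 3)*(x + 6) = 0.
  ⇒ x = -6, -3, 5

f''(x) = 3*x^2 + 8*x - 27
Second-derivative test at each critical point:
  f''(-6) = 33 > 0 → local minimum
  f''(-3) = -24 < 0 → local maximum
  f''(5) = 88 > 0 → local minimum

Critical points: x = -6 (local minimum); x = -3 (local maximum); x = 5 (local minimum)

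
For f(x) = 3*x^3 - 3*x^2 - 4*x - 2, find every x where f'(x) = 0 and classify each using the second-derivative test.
f'(x) = 9*x^2 - 6*x - 4

Solve f'(x) = 0:
  9*x^2 - 6*x - 4 = 0 has no rational roots; quadratic formula: x = (6 ± √180)/18.
  ⇒ x = 1/3 - sqrt(5)/3 ≈ -0.4120, 1/3 + sqrt(5)/3 ≈ 1.0787

f''(x) = 18*x - 6
Second-derivative test at each critical point:
  f''(-0.4120) = -13.4164 < 0 → local maximum
  f''(1.0787) = 13.4164 > 0 → local minimum

Critical points: x = 1/3 - sqrt(5)/3 ≈ -0.4120 (local maximum); x = 1/3 + sqrt(5)/3 ≈ 1.0787 (local minimum)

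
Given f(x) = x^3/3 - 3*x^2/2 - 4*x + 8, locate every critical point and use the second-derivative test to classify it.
f'(x) = x^2 - 3*x - 4

Solve f'(x) = 0:
  Factor: x^2 - 3*x - 4 = (x - 4)*(x + 1) = 0.
  ⇒ x = -1, 4

f''(x) = 2*x - 3
Second-derivative test at each critical point:
  f''(-1) = -5 < 0 → local maximum
  f''(4) = 5 > 0 → local minimum

Critical points: x = -1 (local maximum); x = 4 (local minimum)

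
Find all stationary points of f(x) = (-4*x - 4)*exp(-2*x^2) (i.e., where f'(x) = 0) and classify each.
f'(x) = 4*(4*x*(x + 1) - 1)*exp(-2*x^2)

Solve f'(x) = 0:
  f'(x) = (16*x^2 + 16*x - 4)·exp(-2*x^2) and exp(-2*x^2) > 0 for every x, so f'(x) = 0 ⇔ 16*x^2 + 16*x - 4 = 0.
  Factor: 16*x^2 + 16*x - 4 = 4*(4*x^2 + 4*x - 1); 4*x^2 + 4*x - 1 = 0 has no rational roots; quadratic formula: x = (-4 ± √32)/8.
  ⇒ x = -sqrt(2)/2 - 1/2 ≈ -1.2071, -1/2 + sqrt(2)/2 ≈ 0.2071

f''(x) = 16*(-4*x^2*(x + 1) + 3*x + 1)*exp(-2*x^2)
Second-derivative test at each critical point:
  f''(-1.2071) = -1.2275 < 0 → local maximum
  f''(0.2071) = 20.7672 > 0 → local minimum

Critical points: x = -sqrt(2)/2 - 1/2 ≈ -1.2071 (local maximum); x = -1/2 + sqrt(2)/2 ≈ 0.2071 (local minimum)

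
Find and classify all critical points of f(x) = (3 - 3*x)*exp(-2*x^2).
f'(x) = 3*(4*x*(x - 1) - 1)*exp(-2*x^2)

Solve f'(x) = 0:
  f'(x) = (12*x^2 - 12*x - 3)·exp(-2*x^2) and exp(-2*x^2) > 0 for every x, so f'(x) = 0 ⇔ 12*x^2 - 12*x - 3 = 0.
  Factor: 12*x^2 - 12*x - 3 = 3*(4*x^2 - 4*x - 1); 4*x^2 - 4*x - 1 = 0 has no rational roots; quadratic formula: x = (4 ± √32)/8.
  ⇒ x = 1/2 - sqrt(2)/2 ≈ -0.2071, 1/2 + sqrt(2)/2 ≈ 1.2071

f''(x) = 12*(4*x^2*(1 - x) + 3*x - 1)*exp(-2*x^2)
Second-derivative test at each critical point:
  f''(-0.2071) = -15.5754 < 0 → local maximum
  f''(1.2071) = 0.9206 > 0 → local minimum

Critical points: x = 1/2 - sqrt(2)/2 ≈ -0.2071 (local maximum); x = 1/2 + sqrt(2)/2 ≈ 1.2071 (local minimum)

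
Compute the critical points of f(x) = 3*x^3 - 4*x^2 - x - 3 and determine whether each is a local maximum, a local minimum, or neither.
f'(x) = 9*x^2 - 8*x - 1

Solve f'(x) = 0:
  Factor: 9*x^2 - 8*x - 1 = (x - 1)*(9*x + 1) = 0.
  ⇒ x = -1/9, 1

f''(x) = 18*x - 8
Second-derivative test at each critical point:
  f''(-1/9) = -10 < 0 → local maximum
  f''(1) = 10 > 0 → local minimum

Critical points: x = -1/9 (local maximum); x = 1 (local minimum)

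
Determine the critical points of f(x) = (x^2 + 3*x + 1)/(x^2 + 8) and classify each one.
f'(x) = (-3*x^2 + 14*x + 24)/(x^4 + 16*x^2 + 64)

Solve f'(x) = 0:
  f'(x) = -(x - 6)*(3*x + 4)/(x^2 + 8)^2; the denominator is positive wherever f is defined, so f'(x) = 0 ⇔ -3*x^2 + 14*x + 24 = 0.
  Factor: -3*x^2 + 14*x + 24 = -(x - 6)*(3*x + 4) = 0.
  ⇒ x = -4/3, 6

f''(x) = 2*(3*x^3 - 21*x^2 - 72*x + 56)/(x^6 + 24*x^4 + 192*x^2 + 512)
Second-derivative test at each critical point:
  f''(-4/3) = 81/352 > 0 → local minimum
  f''(6) = -1/88 < 0 → local maximum

Critical points: x = -4/3 (local minimum); x = 6 (local maximum)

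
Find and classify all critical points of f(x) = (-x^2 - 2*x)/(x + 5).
f'(x) = (-x^2 - 10*x - 10)/(x^2 + 10*x + 25)

Solve f'(x) = 0:
  f'(x) = -(x^2 + 10*x + 10)/(x + 5)^2; the denominator is positive wherever f is defined, so f'(x) = 0 ⇔ -x^2 - 10*x - 10 = 0.
  x^2 + 10*x + 10 = 0 has no rational roots; quadratic formula: x = (-10 ± √60)/2.
  ⇒ x = -5 - sqrt(15) ≈ -8.8730, -5 + sqrt(15) ≈ -1.1270

f''(x) = -30/(x^3 + 15*x^2 + 75*x + 125)
Second-derivative test at each critical point:
  f''(-8.8730) = 0.5164 > 0 → local minimum
  f''(-1.1270) = -0.5164 < 0 → local maximum

Critical points: x = -5 - sqrt(15) ≈ -8.8730 (local minimum); x = -5 + sqrt(15) ≈ -1.1270 (local maximum)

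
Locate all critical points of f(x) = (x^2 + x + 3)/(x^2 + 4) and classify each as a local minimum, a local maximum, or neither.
f'(x) = (-x^2 + 2*x + 4)/(x^4 + 8*x^2 + 16)

Solve f'(x) = 0:
  f'(x) = -(x^2 - 2*x - 4)/(x^2 + 4)^2; the denominator is positive wherever f is defined, so f'(x) = 0 ⇔ -x^2 + 2*x + 4 = 0.
  x^2 - 2*x - 4 = 0 has no rational roots; quadratic formula: x = (2 ± √20)/2.
  ⇒ x = 1 - sqrt(5) ≈ -1.2361, 1 + sqrt(5) ≈ 3.2361

f''(x) = 2*(x^3 - 3*x^2 - 12*x + 4)/(x^6 + 12*x^4 + 48*x^2 + 64)
Second-derivative test at each critical point:
  f''(-1.2361) = 0.1464 > 0 → local minimum
  f''(3.2361) = -0.0214 < 0 → local maximum

Critical points: x = 1 - sqrt(5) ≈ -1.2361 (local minimum); x = 1 + sqrt(5) ≈ 3.2361 (local maximum)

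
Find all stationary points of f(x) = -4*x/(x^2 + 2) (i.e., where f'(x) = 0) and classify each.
f'(x) = 4*(x^2 - 2)/(x^2 + 2)^2

Solve f'(x) = 0:
  f'(x) = 4*(x^2 - 2)/(x^2 + 2)^2; the denominator is positive wherever f is defined, so f'(x) = 0 ⇔ 4*x^2 - 8 = 0.
  Factor: 4*x^2 - 8 = 4*(x^2 - 2); x^2 - 2 = 0 has no rational roots; quadratic formula: x = (0 ± √8)/2.
  ⇒ x = -sqrt(2) ≈ -1.4142, sqrt(2) ≈ 1.4142

f''(x) = 8*x*(6 - x^2)/(x^2 + 2)^3
Second-derivative test at each critical point:
  f''(-1.4142) = -0.7071 < 0 → local maximum
  f''(1.4142) = 0.7071 > 0 → local minimum

Critical points: x = -sqrt(2) ≈ -1.4142 (local maximum); x = sqrt(2) ≈ 1.4142 (local minimum)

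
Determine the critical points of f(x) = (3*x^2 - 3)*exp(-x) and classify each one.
f'(x) = 3*(-x^2 + 2*x + 1)*exp(-x)

Solve f'(x) = 0:
  f'(x) = (-3*x^2 + 6*x + 3)·exp(-x) and exp(-x) > 0 for every x, so f'(x) = 0 ⇔ -3*x^2 + 6*x + 3 = 0.
  Factor: -3*x^2 + 6*x + 3 = -3*(x^2 - 2*x - 1); x^2 - 2*x - 1 = 0 has no rational roots; quadratic formula: x = (2 ± √8)/2.
  ⇒ x = 1 - sqrt(2) ≈ -0.4142, 1 + sqrt(2) ≈ 2.4142

f''(x) = 3*(x^2 - 4*x + 1)*exp(-x)
Second-derivative test at each critical point:
  f''(-0.4142) = 12.8398 > 0 → local minimum
  f''(2.4142) = -0.7589 < 0 → local maximum

Critical points: x = 1 - sqrt(2) ≈ -0.4142 (local minimum); x = 1 + sqrt(2) ≈ 2.4142 (local maximum)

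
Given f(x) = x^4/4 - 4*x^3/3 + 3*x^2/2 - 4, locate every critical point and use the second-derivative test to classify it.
f'(x) = x*(x^2 - 4*x + 3)

Solve f'(x) = 0:
  Factor: x^3 - 4*x^2 + 3*x = x*(x - 3)*(x - 1) = 0.
  ⇒ x = 0, 1, 3

f''(x) = 3*x^2 - 8*x + 3
Second-derivative test at each critical point:
  f''(0) = 3 > 0 → local minimum
  f''(1) = -2 < 0 → local maximum
  f''(3) = 6 > 0 → local minimum

Critical points: x = 0 (local minimum); x = 1 (local maximum); x = 3 (local minimum)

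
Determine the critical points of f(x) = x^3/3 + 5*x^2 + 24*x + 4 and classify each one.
f'(x) = x^2 + 10*x + 24

Solve f'(x) = 0:
  Factor: x^2 + 10*x + 24 = (x + 4)*(x + 6) = 0.
  ⇒ x = -6, -4

f''(x) = 2*x + 10
Second-derivative test at each critical point:
  f''(-6) = -2 < 0 → local maximum
  f''(-4) = 2 > 0 → local minimum

Critical points: x = -6 (local maximum); x = -4 (local minimum)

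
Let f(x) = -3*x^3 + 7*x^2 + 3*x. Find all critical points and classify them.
f'(x) = -9*x^2 + 14*x + 3

Solve f'(x) = 0:
  9*x^2 - 14*x - 3 = 0 has no rational roots; quadratic formula: x = (14 ± √304)/18.
  ⇒ x = 7/9 - 2*sqrt(19)/9 ≈ -0.1909, 7/9 + 2*sqrt(19)/9 ≈ 1.7464

f''(x) = 14 - 18*x
Second-derivative test at each critical point:
  f''(-0.1909) = 17.4356 > 0 → local minimum
  f''(1.7464) = -17.4356 < 0 → local maximum

Critical points: x = 7/9 - 2*sqrt(19)/9 ≈ -0.1909 (local minimum); x = 7/9 + 2*sqrt(19)/9 ≈ 1.7464 (local maximum)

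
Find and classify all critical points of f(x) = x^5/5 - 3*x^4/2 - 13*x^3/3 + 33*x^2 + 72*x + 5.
f'(x) = x^4 - 6*x^3 - 13*x^2 + 66*x + 72

Solve f'(x) = 0:
  Factor: x^4 - 6*x^3 - 13*x^2 + 66*x + 72 = (x - 6)*(x - 4)*(x + 1)*(x + 3) = 0.
  ⇒ x = -3, -1, 4, 6

f''(x) = 4*x^3 - 18*x^2 - 26*x + 66
Second-derivative test at each critical point:
  f''(-3) = -126 < 0 → local maximum
  f''(-1) = 70 > 0 → local minimum
  f''(4) = -70 < 0 → local maximum
  f''(6) = 126 > 0 → local minimum

Critical points: x = -3 (local maximum); x = -1 (local minimum); x = 4 (local maximum); x = 6 (local minimum)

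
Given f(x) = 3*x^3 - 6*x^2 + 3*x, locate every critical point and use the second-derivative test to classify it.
f'(x) = 9*x^2 - 12*x + 3

Solve f'(x) = 0:
  Factor: 9*x^2 - 12*x + 3 = 3*(x - 1)*(3*x - 1) = 0.
  ⇒ x = 1/3, 1

f''(x) = 18*x - 12
Second-derivative test at each critical point:
  f''(1/3) = -6 < 0 → local maximum
  f''(1) = 6 > 0 → local minimum

Critical points: x = 1/3 (local maximum); x = 1 (local minimum)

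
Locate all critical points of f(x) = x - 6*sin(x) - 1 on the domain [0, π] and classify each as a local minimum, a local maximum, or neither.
f'(x) = 1 - 6*cos(x)

Solve f'(x) = 0 on [0, π]:
  f'(x) = 0 ⇔ cos(x) = 1/6, i.e. x = ±arccos(1/6) + 2nπ; keep the solutions lying in [0, π].
  ⇒ x = acos(1/6) ≈ 1.4033

f''(x) = 6*sin(x)
Second-derivative test at each critical point:
  f''(1.4033) = 5.9161 > 0 → local minimum

Critical points: x = acos(1/6) ≈ 1.4033 (local minimum)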